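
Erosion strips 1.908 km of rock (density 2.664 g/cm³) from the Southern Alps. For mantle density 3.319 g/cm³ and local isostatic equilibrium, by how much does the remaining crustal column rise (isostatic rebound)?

1.53 km

Unloading: uplift u = e ρ_c/ρ_m = 1.908 km × 2.664/3.319 = 1.53 km.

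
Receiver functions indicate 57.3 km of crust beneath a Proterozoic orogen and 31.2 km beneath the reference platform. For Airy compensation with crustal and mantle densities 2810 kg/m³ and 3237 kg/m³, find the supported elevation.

Excess crust Δ = 57.3 km − 31.2 km = 26.1 km, split between elevation h and root r with h + r = Δ.
Airy balance ρ_c h = (ρ_m − ρ_c) r gives r = h ρ_c/(ρ_m − ρ_c), so h (1 + ρ_c/(ρ_m − ρ_c)) = Δ, i.e. h = Δ (ρ_m − ρ_c)/ρ_m.
h = 26.1 km × 427/3237 = 3.44 km.

3.44 km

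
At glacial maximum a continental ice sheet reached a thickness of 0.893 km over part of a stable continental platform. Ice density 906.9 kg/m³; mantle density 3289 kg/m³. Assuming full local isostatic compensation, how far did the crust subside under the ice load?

0.246 km

For local isostatic compensation: the ice load ρ_ice t is balanced by mantle displaced below, ρ_m s.
s = t ρ_ice / ρ_m = 0.893 km × 906.9/3289 = 0.246 km.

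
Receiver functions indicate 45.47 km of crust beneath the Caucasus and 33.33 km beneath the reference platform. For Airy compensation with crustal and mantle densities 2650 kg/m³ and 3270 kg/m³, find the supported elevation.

Excess crust Δ = 45.47 km − 33.33 km = 12.14 km, split between elevation h and root r with h + r = Δ.
Airy balance ρ_c h = (ρ_m − ρ_c) r gives r = h ρ_c/(ρ_m − ρ_c), so h (1 + ρ_c/(ρ_m − ρ_c)) = Δ, i.e. h = Δ (ρ_m − ρ_c)/ρ_m.
h = 12.14 km × 620/3270 = 2.3 km.

2.3 km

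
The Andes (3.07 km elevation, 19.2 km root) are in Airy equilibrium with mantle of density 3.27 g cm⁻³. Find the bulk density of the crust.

2.82 g cm⁻³

ρ_c h = (ρ_m − ρ_c) r → ρ_c (h + r) = ρ_m r → ρ_c = ρ_m r / (h + r).
ρ_c = 3.27 × 19.2 km / (3.07 km + 19.2 km) = 2.82 g cm⁻³.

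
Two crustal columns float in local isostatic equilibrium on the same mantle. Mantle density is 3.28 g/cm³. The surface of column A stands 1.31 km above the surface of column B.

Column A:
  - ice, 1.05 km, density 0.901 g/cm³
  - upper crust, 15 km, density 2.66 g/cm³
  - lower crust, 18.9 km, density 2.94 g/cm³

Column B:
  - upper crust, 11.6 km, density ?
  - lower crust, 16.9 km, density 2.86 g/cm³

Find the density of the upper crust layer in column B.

2.69 g/cm³

Take the compensation level at the base of the deeper column (depth z_c below the surface of column A) and equate Σ ρ_i t_i down to z_c; mantle fills any gap and the z_c terms cancel.
Column A: 1.05×0.901 + 15×2.66 + 18.9×2.94 + (z_c − 34.95)×3.28
Column B: 1.31×0 + 11.6×ρ + 16.9×2.86 + (z_c − 1.31 − 28.5)×3.28
The z_c×3.28 term appears on both sides and cancels. Collect the known terms of each column as K = Σ(ρt)_known − 3.28 × (depth of known layers): K_A = 96.41205 − 3.28×34.95 = −18.22395; K_B = 48.334 − 3.28×(1.31 + 28.5) = −49.4428.
Balance: K_A = K_B + 11.6×ρ, so ρ = (K_A − K_B)/11.6 = 31.2188/11.6 = 2.69 g/cm³.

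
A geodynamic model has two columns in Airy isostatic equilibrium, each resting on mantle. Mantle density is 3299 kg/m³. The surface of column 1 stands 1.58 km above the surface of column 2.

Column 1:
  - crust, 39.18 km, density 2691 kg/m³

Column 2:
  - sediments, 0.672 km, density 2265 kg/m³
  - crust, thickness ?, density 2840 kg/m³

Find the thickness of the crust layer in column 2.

39 km

Take the compensation level at the base of the deeper column (depth z_c below the surface of column 1) and equate Σ ρ_i t_i down to z_c; mantle fills any gap and the z_c terms cancel.
Column 1: 39.18×2691 + (z_c − 39.18)×3299
Column 2: 1.58×0 + 0.672×2265 + x×2840 + (z_c − 1.58 − 0.672 − x)×3299
The z_c×3299 term appears on both sides and cancels. Collect the known terms of each column as K = Σ(ρt)_known − 3299 × (depth of known layers): K_1 = 105433.38 − 3299×39.18 = −23821.44; K_2 = 1522.08 − 3299×(1.58 + 0.672) = −5907.268.
Balance: K_1 = K_2 − x×(3299 − 2840), so x = (K_2 − K_1)/(3299 − 2840) = 17914.2/459 = 39 km.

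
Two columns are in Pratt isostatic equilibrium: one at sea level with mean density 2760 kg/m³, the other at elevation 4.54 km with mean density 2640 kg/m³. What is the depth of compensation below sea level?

99.9 km

ρ_ref D = ρ (D + h) → D (ρ_ref − ρ) = ρ h.
D = ρ h/(ρ_ref − ρ) = 2640 × 4.54 km/(2760 − 2640) = 99.9 km.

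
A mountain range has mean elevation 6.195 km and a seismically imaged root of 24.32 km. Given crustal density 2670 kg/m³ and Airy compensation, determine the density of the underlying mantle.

Airy balance: ρ_c h = (ρ_m − ρ_c) r → ρ_m = ρ_c (1 + h/r).
ρ_m = 2670 × (1 + 6.195 km/24.32 km) = 3350 kg/m³.

3350 kg/m³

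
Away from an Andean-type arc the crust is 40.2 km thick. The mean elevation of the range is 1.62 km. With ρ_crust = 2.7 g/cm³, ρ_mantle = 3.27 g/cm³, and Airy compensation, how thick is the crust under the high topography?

Root depth r = h ρ_c / (ρ_m − ρ_c) = 1.62 km × 2.7 / 0.57 = 7.674 km.
Total thickness = T + h + r = 40.2 km + 1.62 km + 7.674 km = 49.5 km.

49.5 km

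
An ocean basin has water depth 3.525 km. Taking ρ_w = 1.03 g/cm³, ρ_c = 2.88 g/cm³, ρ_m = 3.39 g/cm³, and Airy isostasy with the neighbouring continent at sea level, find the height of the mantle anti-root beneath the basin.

By Archimedes' principle applied to the lithosphere: replacing crust with seawater at the top is compensated by replacing crust with mantle at the base: d (ρ_c − ρ_w) = a (ρ_m − ρ_c).
a = d (ρ_c − ρ_w)/(ρ_m − ρ_c) = 3.525 km × 1.85/0.51 = 12.8 km.

12.8 km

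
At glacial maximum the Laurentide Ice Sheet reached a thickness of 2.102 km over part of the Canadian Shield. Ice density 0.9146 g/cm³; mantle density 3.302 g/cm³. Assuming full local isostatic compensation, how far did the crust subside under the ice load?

Equating mass per unit area of the two columns: the ice load ρ_ice t is balanced by mantle displaced below, ρ_m s.
s = t ρ_ice / ρ_m = 2.102 km × 0.9146/3.302 = 0.582 km.

0.582 km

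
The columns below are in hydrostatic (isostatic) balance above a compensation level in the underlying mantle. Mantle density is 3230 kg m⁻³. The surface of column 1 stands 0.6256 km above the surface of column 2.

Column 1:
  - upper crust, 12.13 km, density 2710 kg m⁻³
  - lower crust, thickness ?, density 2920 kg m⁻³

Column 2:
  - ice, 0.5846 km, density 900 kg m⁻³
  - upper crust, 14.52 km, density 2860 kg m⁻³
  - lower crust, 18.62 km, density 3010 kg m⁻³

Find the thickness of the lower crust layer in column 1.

21.1 km

Take the compensation level at the base of the deeper column (depth z_c below the surface of column 1) and equate Σ ρ_i t_i down to z_c; mantle fills any gap and the z_c terms cancel.
Column 1: 12.13×2710 + x×2920 + (z_c − 12.13 − x)×3230
Column 2: 0.6256×0 + 0.5846×900 + 14.52×2860 + 18.62×3010 + (z_c − 0.6256 − 33.7246)×3230
The z_c×3230 term appears on both sides and cancels. Collect the known terms of each column as K = Σ(ρt)_known − 3230 × (depth of known layers): K_1 = 32872.3 − 3230×12.13 = −6307.6; K_2 = 98099.54 − 3230×(0.6256 + 33.7246) = −12851.606.
Balance: K_1 − x×(3230 − 2920) = K_2, so x = (K_1 − K_2)/(3230 − 2920) = 6544.01/310 = 21.1 km.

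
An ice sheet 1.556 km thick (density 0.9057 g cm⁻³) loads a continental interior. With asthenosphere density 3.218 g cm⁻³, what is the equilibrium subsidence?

0.438 km

Balancing pressure at the compensation depth: the ice load ρ_ice t is balanced by mantle displaced below, ρ_m s.
s = t ρ_ice / ρ_m = 1.556 km × 0.9057/3.218 = 0.438 km.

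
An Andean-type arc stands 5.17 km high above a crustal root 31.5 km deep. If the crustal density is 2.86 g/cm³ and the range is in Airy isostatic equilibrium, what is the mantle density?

Airy balance: ρ_c h = (ρ_m − ρ_c) r → ρ_m = ρ_c (1 + h/r).
ρ_m = 2.86 × (1 + 5.17 km/31.5 km) = 3.33 g/cm³.

3.33 g/cm³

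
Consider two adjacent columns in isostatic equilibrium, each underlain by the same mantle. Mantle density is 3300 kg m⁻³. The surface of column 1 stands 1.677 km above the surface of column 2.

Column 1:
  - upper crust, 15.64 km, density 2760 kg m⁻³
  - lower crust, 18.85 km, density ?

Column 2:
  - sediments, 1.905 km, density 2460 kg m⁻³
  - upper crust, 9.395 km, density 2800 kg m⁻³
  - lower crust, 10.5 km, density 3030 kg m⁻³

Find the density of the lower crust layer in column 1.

2970 kg m⁻³

Take the compensation level at the base of the deeper column (depth z_c below the surface of column 1) and equate Σ ρ_i t_i down to z_c; mantle fills any gap and the z_c terms cancel.
Column 1: 15.64×2760 + 18.85×ρ + (z_c − 34.49)×3300
Column 2: 1.677×0 + 1.905×2460 + 9.395×2800 + 10.5×3030 + (z_c − 1.677 − 21.8)×3300
The z_c×3300 term appears on both sides and cancels. Collect the known terms of each column as K = Σ(ρt)_known − 3300 × (depth of known layers): K_1 = 43166.4 − 3300×34.49 = −70650.6; K_2 = 62807.3 − 3300×(1.677 + 21.8) = −14666.8.
Balance: K_1 + 18.85×ρ = K_2, so ρ = (K_2 − K_1)/18.85 = 55983.8/18.85 = 2970 kg m⁻³.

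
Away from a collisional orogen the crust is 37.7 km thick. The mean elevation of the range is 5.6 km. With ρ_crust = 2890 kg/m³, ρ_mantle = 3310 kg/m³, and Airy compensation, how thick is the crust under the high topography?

Root depth r = h ρ_c / (ρ_m − ρ_c) = 5.6 km × 2890 / 420 = 38.53 km.
Total thickness = T + h + r = 37.7 km + 5.6 km + 38.53 km = 81.8 km.

81.8 km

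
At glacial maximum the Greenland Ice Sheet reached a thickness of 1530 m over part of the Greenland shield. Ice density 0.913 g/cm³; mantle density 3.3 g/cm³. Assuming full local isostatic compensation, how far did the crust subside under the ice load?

Balancing pressure at the compensation depth: the ice load ρ_ice t is balanced by mantle displaced below, ρ_m s.
s = t ρ_ice / ρ_m = 1530 m × 0.913/3.3 = 423 m.

423 m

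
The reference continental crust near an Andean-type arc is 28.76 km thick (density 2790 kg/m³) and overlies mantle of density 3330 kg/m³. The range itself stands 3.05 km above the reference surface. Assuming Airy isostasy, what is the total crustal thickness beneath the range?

47.6 km

Root depth r = h ρ_c / (ρ_m − ρ_c) = 3.05 km × 2790 / 540 = 15.76 km.
Total thickness = T + h + r = 28.76 km + 3.05 km + 15.76 km = 47.6 km.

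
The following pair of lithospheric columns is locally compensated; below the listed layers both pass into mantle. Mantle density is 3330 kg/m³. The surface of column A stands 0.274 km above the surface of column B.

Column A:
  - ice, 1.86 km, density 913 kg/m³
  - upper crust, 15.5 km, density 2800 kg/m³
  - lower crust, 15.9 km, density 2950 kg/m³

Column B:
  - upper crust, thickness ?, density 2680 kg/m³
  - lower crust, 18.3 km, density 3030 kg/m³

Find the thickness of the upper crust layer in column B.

Take the compensation level at the base of the deeper column (depth z_c below the surface of column A) and equate Σ ρ_i t_i down to z_c; mantle fills any gap and the z_c terms cancel.
Column A: 1.86×913 + 15.5×2800 + 15.9×2950 + (z_c − 33.26)×3330
Column B: 0.274×0 + x×2680 + 18.3×3030 + (z_c − 0.274 − 18.3 − x)×3330
The z_c×3330 term appears on both sides and cancels. Collect the known terms of each column as K = Σ(ρt)_known − 3330 × (depth of known layers): K_A = 92003.18 − 3330×33.26 = −18752.62; K_B = 55449 − 3330×(0.274 + 18.3) = −6402.42.
Balance: K_A = K_B − x×(3330 − 2680), so x = (K_B − K_A)/(3330 − 2680) = 12350.2/650 = 19 km.

19 km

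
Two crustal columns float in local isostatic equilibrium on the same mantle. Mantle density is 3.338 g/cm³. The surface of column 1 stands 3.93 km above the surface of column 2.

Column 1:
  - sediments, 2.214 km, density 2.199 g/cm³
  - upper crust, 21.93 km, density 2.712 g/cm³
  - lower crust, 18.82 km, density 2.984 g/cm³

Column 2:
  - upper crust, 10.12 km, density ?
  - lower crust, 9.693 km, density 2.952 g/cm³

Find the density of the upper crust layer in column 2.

2.74 g/cm³

Take the compensation level at the base of the deeper column (depth z_c below the surface of column 1) and equate Σ ρ_i t_i down to z_c; mantle fills any gap and the z_c terms cancel.
Column 1: 2.214×2.199 + 21.93×2.712 + 18.82×2.984 + (z_c − 42.964)×3.338
Column 2: 3.93×0 + 10.12×ρ + 9.693×2.952 + (z_c − 3.93 − 19.813)×3.338
The z_c×3.338 term appears on both sides and cancels. Collect the known terms of each column as K = Σ(ρt)_known − 3.338 × (depth of known layers): K_1 = 120.501626 − 3.338×42.964 = −22.912206; K_2 = 28.613736 − 3.338×(3.93 + 19.813) = −50.640398.
Balance: K_1 = K_2 + 10.12×ρ, so ρ = (K_1 − K_2)/10.12 = 27.7282/10.12 = 2.74 g/cm³.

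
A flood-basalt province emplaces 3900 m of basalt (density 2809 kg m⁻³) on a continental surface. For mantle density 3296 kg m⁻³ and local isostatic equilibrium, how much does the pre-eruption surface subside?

Subaerial loading: s = t ρ_load / ρ_m.
s = 3900 m × 2809/3296 = 3320 m.

3320 m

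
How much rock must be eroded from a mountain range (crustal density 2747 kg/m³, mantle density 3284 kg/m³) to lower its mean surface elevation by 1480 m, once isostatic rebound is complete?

Net drop Δ = e − u = e − e ρ_c/ρ_m = e (ρ_m − ρ_c)/ρ_m.
e = Δ ρ_m/(ρ_m − ρ_c) = 1480 m × 3284/537 = 9050 m.

9050 m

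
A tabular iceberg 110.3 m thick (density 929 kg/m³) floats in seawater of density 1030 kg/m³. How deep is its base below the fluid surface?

99.5 m

Draft d = t ρ_obj/ρ_fluid = 110.3 m × 929/1030 = 99.5 m.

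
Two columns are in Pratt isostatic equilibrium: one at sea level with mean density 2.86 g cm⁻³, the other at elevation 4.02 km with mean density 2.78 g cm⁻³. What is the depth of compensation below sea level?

140 km

ρ_ref D = ρ (D + h) → D (ρ_ref − ρ) = ρ h.
D = ρ h/(ρ_ref − ρ) = 2.78 × 4.02 km/(2.86 − 2.78) = 140 km.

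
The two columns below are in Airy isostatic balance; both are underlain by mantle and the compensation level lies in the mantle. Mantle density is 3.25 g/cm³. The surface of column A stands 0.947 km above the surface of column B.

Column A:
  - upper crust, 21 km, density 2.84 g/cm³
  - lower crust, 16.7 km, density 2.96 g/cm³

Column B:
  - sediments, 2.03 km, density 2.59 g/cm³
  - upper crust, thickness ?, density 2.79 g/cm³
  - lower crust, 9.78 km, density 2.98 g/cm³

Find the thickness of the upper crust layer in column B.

Take the compensation level at the base of the deeper column (depth z_c below the surface of column A) and equate Σ ρ_i t_i down to z_c; mantle fills any gap and the z_c terms cancel.
Column A: 21×2.84 + 16.7×2.96 + (z_c − 37.7)×3.25
Column B: 0.947×0 + 2.03×2.59 + x×2.79 + 9.78×2.98 + (z_c − 0.947 − 11.81 − x)×3.25
The z_c×3.25 term appears on both sides and cancels. Collect the known terms of each column as K = Σ(ρt)_known − 3.25 × (depth of known layers): K_A = 109.072 − 3.25×37.7 = −13.453; K_B = 34.4021 − 3.25×(0.947 + 11.81) = −7.05815.
Balance: K_A = K_B − x×(3.25 − 2.79), so x = (K_B − K_A)/(3.25 − 2.79) = 6.39485/0.46 = 13.9 km.

13.9 km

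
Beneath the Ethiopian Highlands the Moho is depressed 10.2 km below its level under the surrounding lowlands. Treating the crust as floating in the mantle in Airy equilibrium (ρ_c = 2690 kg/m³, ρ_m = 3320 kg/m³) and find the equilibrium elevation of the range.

Isostatic balance requires: ρ_c h = (ρ_m − ρ_c) r.
h = r (ρ_m − ρ_c) / ρ_c = 10.2 km × (3320 − 2690) / 2690 = 2.39 km.

2.39 km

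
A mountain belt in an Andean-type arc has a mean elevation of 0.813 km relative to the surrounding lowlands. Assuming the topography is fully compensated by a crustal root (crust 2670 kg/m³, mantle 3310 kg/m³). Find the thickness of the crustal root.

For local isostatic compensation: the weight of the topography is balanced by the buoyancy of the root, ρ_c h = (ρ_m − ρ_c) r.
r = h · ρ_c / (ρ_m − ρ_c) = 0.813 km × 2670 / (3310 − 2670) = 3.39 km.

3.39 km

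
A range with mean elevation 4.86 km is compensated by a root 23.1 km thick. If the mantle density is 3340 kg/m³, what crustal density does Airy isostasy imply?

2760 kg/m³

ρ_c h = (ρ_m − ρ_c) r → ρ_c (h + r) = ρ_m r → ρ_c = ρ_m r / (h + r).
ρ_c = 3340 × 23.1 km / (4.86 km + 23.1 km) = 2760 kg/m³.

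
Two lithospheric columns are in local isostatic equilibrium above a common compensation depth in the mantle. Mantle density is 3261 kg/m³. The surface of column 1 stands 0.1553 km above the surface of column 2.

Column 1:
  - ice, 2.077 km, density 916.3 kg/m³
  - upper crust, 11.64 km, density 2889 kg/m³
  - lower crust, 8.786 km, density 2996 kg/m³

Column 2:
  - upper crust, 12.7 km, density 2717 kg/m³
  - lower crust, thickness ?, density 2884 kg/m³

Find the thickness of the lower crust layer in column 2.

10.9 km

Take the compensation level at the base of the deeper column (depth z_c below the surface of column 1) and equate Σ ρ_i t_i down to z_c; mantle fills any gap and the z_c terms cancel.
Column 1: 2.077×916.3 + 11.64×2889 + 8.786×2996 + (z_c − 22.503)×3261
Column 2: 0.1553×0 + 12.7×2717 + x×2884 + (z_c − 0.1553 − 12.7 − x)×3261
The z_c×3261 term appears on both sides and cancels. Collect the known terms of each column as K = Σ(ρt)_known − 3261 × (depth of known layers): K_1 = 61853.9711 − 3261×22.503 = −11528.3119; K_2 = 34505.9 − 3261×(0.1553 + 12.7) = −7415.2333.
Balance: K_1 = K_2 − x×(3261 − 2884), so x = (K_2 − K_1)/(3261 − 2884) = 4113.08/377 = 10.9 km.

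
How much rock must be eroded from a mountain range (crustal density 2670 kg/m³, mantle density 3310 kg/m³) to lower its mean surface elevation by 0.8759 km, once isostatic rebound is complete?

4.53 km

Net drop Δ = e − u = e − e ρ_c/ρ_m = e (ρ_m − ρ_c)/ρ_m.
e = Δ ρ_m/(ρ_m − ρ_c) = 0.8759 km × 3310/640 = 4.53 km.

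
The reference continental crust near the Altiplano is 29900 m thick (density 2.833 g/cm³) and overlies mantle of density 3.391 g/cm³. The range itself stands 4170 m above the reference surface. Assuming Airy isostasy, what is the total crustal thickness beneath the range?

Root depth r = h ρ_c / (ρ_m − ρ_c) = 4170 m × 2.833 / 0.558 = 21170 m.
Total thickness = T + h + r = 29900 m + 4170 m + 21170 m = 55200 m.

55200 m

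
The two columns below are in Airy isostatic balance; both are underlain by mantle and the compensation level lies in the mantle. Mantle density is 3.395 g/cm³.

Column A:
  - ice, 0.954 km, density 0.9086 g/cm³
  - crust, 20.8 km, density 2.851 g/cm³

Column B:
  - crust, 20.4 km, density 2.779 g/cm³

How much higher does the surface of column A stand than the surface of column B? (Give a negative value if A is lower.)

For any compensation level in the mantle, the mantle terms cancel and isostasy reduces to e = (Σt_A − Σt_B) − (Σ(ρt)_A − Σ(ρt)_B) / ρ_m.
Σt_A = 21.754 km; Σt_B = 20.4 km; Σ(ρt)_A = 60.1676044; Σ(ρt)_B = 56.6916 (in km·g/cm³).
e = (21.754 − 20.4) − (60.1676044 − 56.6916) / 3.395 = 0.33 km.

0.33 km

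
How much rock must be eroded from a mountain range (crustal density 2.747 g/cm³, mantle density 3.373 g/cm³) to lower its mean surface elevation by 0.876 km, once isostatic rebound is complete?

4.72 km

Net drop Δ = e − u = e − e ρ_c/ρ_m = e (ρ_m − ρ_c)/ρ_m.
e = Δ ρ_m/(ρ_m − ρ_c) = 0.876 km × 3.373/0.626 = 4.72 km.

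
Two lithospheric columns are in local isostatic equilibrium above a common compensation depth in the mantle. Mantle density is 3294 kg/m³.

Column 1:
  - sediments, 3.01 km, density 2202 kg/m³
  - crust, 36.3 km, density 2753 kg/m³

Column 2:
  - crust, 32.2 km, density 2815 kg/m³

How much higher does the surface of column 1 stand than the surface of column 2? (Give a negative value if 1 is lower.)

For any compensation level in the mantle, the mantle terms cancel and isostasy reduces to e = (Σt_1 − Σt_2) − (Σ(ρt)_1 − Σ(ρt)_2) / ρ_m.
Σt_1 = 39.31 km; Σt_2 = 32.2 km; Σ(ρt)_1 = 106561.92; Σ(ρt)_2 = 90643 (in km·kg/m³).
e = (39.31 − 32.2) − (106561.92 − 90643) / 3294 = 2.28 km.

2.28 km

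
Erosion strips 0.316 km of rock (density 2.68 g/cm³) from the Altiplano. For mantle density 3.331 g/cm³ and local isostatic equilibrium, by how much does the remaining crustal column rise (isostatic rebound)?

0.254 km

Unloading: uplift u = e ρ_c/ρ_m = 0.316 km × 2.68/3.331 = 0.254 km.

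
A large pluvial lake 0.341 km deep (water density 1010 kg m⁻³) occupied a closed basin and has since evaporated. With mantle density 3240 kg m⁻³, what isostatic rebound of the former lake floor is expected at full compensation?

u = d ρ_w/ρ_m = 0.341 km × 1010/3240 = 0.106 km.

0.106 km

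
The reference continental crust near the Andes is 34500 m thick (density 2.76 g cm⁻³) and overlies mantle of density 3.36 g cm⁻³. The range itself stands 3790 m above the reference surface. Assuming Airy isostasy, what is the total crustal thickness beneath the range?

55700 m

Root depth r = h ρ_c / (ρ_m − ρ_c) = 3790 m × 2.76 / 0.6 = 17430 m.
Total thickness = T + h + r = 34500 m + 3790 m + 17430 m = 55700 m.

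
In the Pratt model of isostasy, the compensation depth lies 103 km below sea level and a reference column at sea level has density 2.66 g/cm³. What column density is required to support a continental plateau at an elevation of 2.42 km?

2.6 g/cm³

Pratt balance: ρ_ref D = ρ (D + h).
ρ = ρ_ref D/(D + h) = 2.66 × 103 km/(103 km + 2.42 km) = 2.6 g/cm³.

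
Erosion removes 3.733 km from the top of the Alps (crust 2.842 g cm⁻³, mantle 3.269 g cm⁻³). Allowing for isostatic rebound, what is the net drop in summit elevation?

Rebound u = e ρ_c/ρ_m = 3.733 km × 2.842/3.269 = 3.245 km.
Net surface drop = e − u = 3.733 km − 3.245 km = e (ρ_m − ρ_c)/ρ_m = 0.488 km.

0.488 km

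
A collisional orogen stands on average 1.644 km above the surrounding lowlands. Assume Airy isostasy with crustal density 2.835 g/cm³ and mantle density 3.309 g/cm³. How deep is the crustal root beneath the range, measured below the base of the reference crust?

9.83 km

By Archimedes' principle applied to the lithosphere: the weight of the topography is balanced by the buoyancy of the root, ρ_c h = (ρ_m − ρ_c) r.
r = h · ρ_c / (ρ_m − ρ_c) = 1.644 km × 2.835 / (3.309 − 2.835) = 9.83 km.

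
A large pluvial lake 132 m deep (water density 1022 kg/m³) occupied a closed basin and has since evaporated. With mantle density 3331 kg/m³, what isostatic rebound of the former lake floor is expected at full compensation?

40.5 m

u = d ρ_w/ρ_m = 132 m × 1022/3331 = 40.5 m.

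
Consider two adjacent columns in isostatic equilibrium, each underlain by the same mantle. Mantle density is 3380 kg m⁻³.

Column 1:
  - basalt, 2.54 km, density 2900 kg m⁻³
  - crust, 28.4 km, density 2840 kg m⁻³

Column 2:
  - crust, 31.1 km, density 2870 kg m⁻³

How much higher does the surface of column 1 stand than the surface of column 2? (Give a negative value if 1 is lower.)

For any compensation level in the mantle, the mantle terms cancel and isostasy reduces to e = (Σt_1 − Σt_2) − (Σ(ρt)_1 − Σ(ρt)_2) / ρ_m.
Σt_1 = 30.94 km; Σt_2 = 31.1 km; Σ(ρt)_1 = 88022; Σ(ρt)_2 = 89257 (in km·kg m⁻³).
e = (30.94 − 31.1) − (88022 − 89257) / 3380 = 0.205 km.

0.205 km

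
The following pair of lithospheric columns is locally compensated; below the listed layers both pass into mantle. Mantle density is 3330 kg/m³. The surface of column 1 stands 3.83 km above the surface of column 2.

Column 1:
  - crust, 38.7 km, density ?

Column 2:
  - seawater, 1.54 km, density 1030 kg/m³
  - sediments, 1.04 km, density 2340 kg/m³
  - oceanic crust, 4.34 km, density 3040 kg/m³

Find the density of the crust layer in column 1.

2850 kg/m³

Take the compensation level at the base of the deeper column (depth z_c below the surface of column 1) and equate Σ ρ_i t_i down to z_c; mantle fills any gap and the z_c terms cancel.
Column 1: 38.7×ρ + (z_c − 38.7)×3330
Column 2: 3.83×0 + 1.54×1030 + 1.04×2340 + 4.34×3040 + (z_c − 3.83 − 6.92)×3330
The z_c×3330 term appears on both sides and cancels. Collect the known terms of each column as K = Σ(ρt)_known − 3330 × (depth of known layers): K_1 = 0 − 3330×38.7 = −128871; K_2 = 17213.4 − 3330×(3.83 + 6.92) = −18584.1.
Balance: K_1 + 38.7×ρ = K_2, so ρ = (K_2 − K_1)/38.7 = 110287/38.7 = 2850 kg/m³.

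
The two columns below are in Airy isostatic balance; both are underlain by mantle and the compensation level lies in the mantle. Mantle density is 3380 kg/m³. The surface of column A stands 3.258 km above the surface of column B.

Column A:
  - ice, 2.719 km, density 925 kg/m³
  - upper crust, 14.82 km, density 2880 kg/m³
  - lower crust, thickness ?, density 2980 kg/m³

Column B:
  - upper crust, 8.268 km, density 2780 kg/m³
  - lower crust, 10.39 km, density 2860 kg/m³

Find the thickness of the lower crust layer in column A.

18.2 km

Take the compensation level at the base of the deeper column (depth z_c below the surface of column A) and equate Σ ρ_i t_i down to z_c; mantle fills any gap and the z_c terms cancel.
Column A: 2.719×925 + 14.82×2880 + x×2980 + (z_c − 17.539 − x)×3380
Column B: 3.258×0 + 8.268×2780 + 10.39×2860 + (z_c − 3.258 − 18.658)×3380
The z_c×3380 term appears on both sides and cancels. Collect the known terms of each column as K = Σ(ρt)_known − 3380 × (depth of known layers): K_A = 45196.675 − 3380×17.539 = −14085.145; K_B = 52700.44 − 3380×(3.258 + 18.658) = −21375.64.
Balance: K_A − x×(3380 − 2980) = K_B, so x = (K_A − K_B)/(3380 − 2980) = 7290.49/400 = 18.2 km.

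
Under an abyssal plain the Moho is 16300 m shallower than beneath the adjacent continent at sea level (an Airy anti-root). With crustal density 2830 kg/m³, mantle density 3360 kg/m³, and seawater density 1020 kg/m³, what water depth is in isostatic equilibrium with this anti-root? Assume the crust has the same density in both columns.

4770 m

Replacing a thickness d of crust by seawater at the top must be balanced by replacing crust with mantle at the base: d (ρ_c − ρ_w) = a (ρ_m − ρ_c).
d = a (ρ_m − ρ_c)/(ρ_c − ρ_w) = 16300 m × 530/1810 = 4770 m.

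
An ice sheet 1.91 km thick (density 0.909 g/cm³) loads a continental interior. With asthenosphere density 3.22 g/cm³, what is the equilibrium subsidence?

0.539 km

Balancing pressure at the compensation depth: the ice load ρ_ice t is balanced by mantle displaced below, ρ_m s.
s = t ρ_ice / ρ_m = 1.91 km × 0.909/3.22 = 0.539 km.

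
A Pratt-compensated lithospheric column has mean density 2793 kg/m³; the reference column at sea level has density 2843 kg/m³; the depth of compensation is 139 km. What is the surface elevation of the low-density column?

ρ_ref D = ρ (D + h) → h = D (ρ_ref − ρ)/ρ.
h = 139 km × (2843 − 2793)/2793 = 2.49 km.

2.49 km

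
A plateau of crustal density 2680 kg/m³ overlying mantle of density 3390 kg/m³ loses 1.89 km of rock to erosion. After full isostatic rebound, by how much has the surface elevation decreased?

Rebound u = e ρ_c/ρ_m = 1.89 km × 2680/3390 = 1.494 km.
Net surface drop = e − u = 1.89 km − 1.494 km = e (ρ_m − ρ_c)/ρ_m = 0.396 km.

0.396 km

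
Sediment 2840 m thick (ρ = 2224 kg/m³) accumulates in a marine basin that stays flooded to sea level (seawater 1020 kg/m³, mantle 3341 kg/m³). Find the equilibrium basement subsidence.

1470 m

Submarine loading: the sediment displaces seawater, and the subsidence is in turn flooded, so s (ρ_m − ρ_w) = t (ρ_sed − ρ_w).
s = 2840 m × (2224 − 1020) / (3341 − 1020) = 1470 m.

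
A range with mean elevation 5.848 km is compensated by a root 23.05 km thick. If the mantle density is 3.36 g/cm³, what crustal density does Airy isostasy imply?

ρ_c h = (ρ_m − ρ_c) r → ρ_c (h + r) = ρ_m r → ρ_c = ρ_m r / (h + r).
ρ_c = 3.36 × 23.05 km / (5.848 km + 23.05 km) = 2.68 g/cm³.

2.68 g/cm³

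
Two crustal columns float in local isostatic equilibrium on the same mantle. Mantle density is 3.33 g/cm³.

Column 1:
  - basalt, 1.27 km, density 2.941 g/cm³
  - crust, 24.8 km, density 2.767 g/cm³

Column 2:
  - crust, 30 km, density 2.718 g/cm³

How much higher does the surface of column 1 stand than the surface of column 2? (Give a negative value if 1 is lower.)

−1.17 km

For any compensation level in the mantle, the mantle terms cancel and isostasy reduces to e = (Σt_1 − Σt_2) − (Σ(ρt)_1 − Σ(ρt)_2) / ρ_m.
Σt_1 = 26.07 km; Σt_2 = 30 km; Σ(ρt)_1 = 72.35667; Σ(ρt)_2 = 81.54 (in km·g/cm³).
e = (26.07 − 30) − (72.35667 − 81.54) / 3.33 = −1.17 km.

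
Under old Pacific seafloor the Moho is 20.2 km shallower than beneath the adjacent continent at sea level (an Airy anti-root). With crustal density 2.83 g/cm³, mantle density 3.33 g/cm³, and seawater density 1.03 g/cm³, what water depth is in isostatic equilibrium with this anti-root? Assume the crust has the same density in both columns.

5.61 km

Replacing a thickness d of crust by seawater at the top must be balanced by replacing crust with mantle at the base: d (ρ_c − ρ_w) = a (ρ_m − ρ_c).
d = a (ρ_m − ρ_c)/(ρ_c − ρ_w) = 20.2 km × 0.5/1.8 = 5.61 km.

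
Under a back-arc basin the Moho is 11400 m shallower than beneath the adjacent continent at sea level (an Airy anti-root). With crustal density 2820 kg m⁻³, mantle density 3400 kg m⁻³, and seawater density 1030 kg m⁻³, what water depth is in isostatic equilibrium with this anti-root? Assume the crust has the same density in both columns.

3690 m

Replacing a thickness d of crust by seawater at the top must be balanced by replacing crust with mantle at the base: d (ρ_c − ρ_w) = a (ρ_m − ρ_c).
d = a (ρ_m − ρ_c)/(ρ_c − ρ_w) = 11400 m × 580/1790 = 3690 m.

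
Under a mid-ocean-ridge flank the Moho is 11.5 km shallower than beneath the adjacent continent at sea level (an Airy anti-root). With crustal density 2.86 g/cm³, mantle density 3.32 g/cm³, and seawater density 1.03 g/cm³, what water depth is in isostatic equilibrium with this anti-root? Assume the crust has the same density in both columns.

Replacing a thickness d of crust by seawater at the top must be balanced by replacing crust with mantle at the base: d (ρ_c − ρ_w) = a (ρ_m − ρ_c).
d = a (ρ_m − ρ_c)/(ρ_c − ρ_w) = 11.5 km × 0.46/1.83 = 2.89 km.

2.89 km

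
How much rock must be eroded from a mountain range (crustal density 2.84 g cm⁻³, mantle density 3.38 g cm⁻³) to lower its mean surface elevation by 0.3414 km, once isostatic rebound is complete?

Net drop Δ = e − u = e − e ρ_c/ρ_m = e (ρ_m − ρ_c)/ρ_m.
e = Δ ρ_m/(ρ_m − ρ_c) = 0.3414 km × 3.38/0.54 = 2.14 km.

2.14 km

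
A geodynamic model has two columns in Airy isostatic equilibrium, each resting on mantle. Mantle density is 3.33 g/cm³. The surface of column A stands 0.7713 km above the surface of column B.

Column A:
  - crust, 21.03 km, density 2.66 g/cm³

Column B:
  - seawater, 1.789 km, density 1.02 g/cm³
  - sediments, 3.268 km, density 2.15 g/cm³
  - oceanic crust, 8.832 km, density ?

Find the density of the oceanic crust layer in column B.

2.93 g/cm³

Take the compensation level at the base of the deeper column (depth z_c below the surface of column A) and equate Σ ρ_i t_i down to z_c; mantle fills any gap and the z_c terms cancel.
Column A: 21.03×2.66 + (z_c − 21.03)×3.33
Column B: 0.7713×0 + 1.789×1.02 + 3.268×2.15 + 8.832×ρ + (z_c − 0.7713 − 13.889)×3.33
The z_c×3.33 term appears on both sides and cancels. Collect the known terms of each column as K = Σ(ρt)_known − 3.33 × (depth of known layers): K_A = 55.9398 − 3.33×21.03 = −14.0901; K_B = 8.85098 − 3.33×(0.7713 + 13.889) = −39.967819.
Balance: K_A = K_B + 8.832×ρ, so ρ = (K_A − K_B)/8.832 = 25.8777/8.832 = 2.93 g/cm³.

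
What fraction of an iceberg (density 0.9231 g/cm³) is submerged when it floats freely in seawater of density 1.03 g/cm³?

Submerged fraction = ρ_obj/ρ_fluid = 0.9231/1.03 = 89.6%.

89.6%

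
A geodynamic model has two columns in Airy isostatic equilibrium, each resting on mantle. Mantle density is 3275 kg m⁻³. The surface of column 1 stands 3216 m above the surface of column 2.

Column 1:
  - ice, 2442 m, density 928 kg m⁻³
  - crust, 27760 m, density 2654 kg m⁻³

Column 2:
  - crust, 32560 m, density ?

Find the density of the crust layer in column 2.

2890 kg m⁻³

Take the compensation level at the base of the deeper column (depth z_c below the surface of column 1) and equate Σ ρ_i t_i down to z_c; mantle fills any gap and the z_c terms cancel.
Column 1: 2442×928 + 27760×2654 + (z_c − 30202)×3275
Column 2: 3216×0 + 32560×ρ + (z_c − 3216 − 32560)×3275
The z_c×3275 term appears on both sides and cancels. Collect the known terms of each column as K = Σ(ρt)_known − 3275 × (depth of known layers): K_1 = 75941216 − 3275×30202 = −22970334; K_2 = 0 − 3275×(3216 + 32560) = −117166400.
Balance: K_1 = K_2 + 32560×ρ, so ρ = (K_1 − K_2)/32560 = 94196100/32560 = 2890 kg m⁻³.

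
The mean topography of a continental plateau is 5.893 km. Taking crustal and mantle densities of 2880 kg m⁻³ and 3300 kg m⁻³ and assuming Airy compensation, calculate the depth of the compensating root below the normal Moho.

40.4 km

By Archimedes' principle applied to the lithosphere: the weight of the topography is balanced by the buoyancy of the root, ρ_c h = (ρ_m − ρ_c) r.
r = h · ρ_c / (ρ_m − ρ_c) = 5.893 km × 2880 / (3300 − 2880) = 40.4 km.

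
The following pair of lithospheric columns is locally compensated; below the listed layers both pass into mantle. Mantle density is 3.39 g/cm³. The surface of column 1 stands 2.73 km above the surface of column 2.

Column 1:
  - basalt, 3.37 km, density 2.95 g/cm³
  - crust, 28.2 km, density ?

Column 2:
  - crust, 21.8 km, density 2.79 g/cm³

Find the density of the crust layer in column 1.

2.65 g/cm³

Take the compensation level at the base of the deeper column (depth z_c below the surface of column 1) and equate Σ ρ_i t_i down to z_c; mantle fills any gap and the z_c terms cancel.
Column 1: 3.37×2.95 + 28.2×ρ + (z_c − 31.57)×3.39
Column 2: 2.73×0 + 21.8×2.79 + (z_c − 2.73 − 21.8)×3.39
The z_c×3.39 term appears on both sides and cancels. Collect the known terms of each column as K = Σ(ρt)_known − 3.39 × (depth of known layers): K_1 = 9.9415 − 3.39×31.57 = −97.0808; K_2 = 60.822 − 3.39×(2.73 + 21.8) = −22.3347.
Balance: K_1 + 28.2×ρ = K_2, so ρ = (K_2 − K_1)/28.2 = 74.7461/28.2 = 2.65 g/cm³.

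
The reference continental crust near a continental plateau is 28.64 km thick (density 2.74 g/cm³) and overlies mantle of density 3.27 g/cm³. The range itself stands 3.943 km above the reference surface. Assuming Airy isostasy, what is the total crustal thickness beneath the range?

Root depth r = h ρ_c / (ρ_m − ρ_c) = 3.943 km × 2.74 / 0.53 = 20.38 km.
Total thickness = T + h + r = 28.64 km + 3.943 km + 20.38 km = 53 km.

53 km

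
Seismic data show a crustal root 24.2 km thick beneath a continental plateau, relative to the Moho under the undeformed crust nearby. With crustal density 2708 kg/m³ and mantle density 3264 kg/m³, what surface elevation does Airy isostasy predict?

4.97 km

Isostatic balance requires: ρ_c h = (ρ_m − ρ_c) r.
h = r (ρ_m − ρ_c) / ρ_c = 24.2 km × (3264 − 2708) / 2708 = 4.97 km.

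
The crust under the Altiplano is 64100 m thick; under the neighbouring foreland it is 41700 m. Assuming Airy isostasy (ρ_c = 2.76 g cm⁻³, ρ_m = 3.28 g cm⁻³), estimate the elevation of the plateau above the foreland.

Excess crust Δ = 64100 m − 41700 m = 22400 m, split between elevation h and root r with h + r = Δ.
Airy balance ρ_c h = (ρ_m − ρ_c) r gives r = h ρ_c/(ρ_m − ρ_c), so h (1 + ρ_c/(ρ_m − ρ_c)) = Δ, i.e. h = Δ (ρ_m − ρ_c)/ρ_m.
h = 22400 m × 0.52/3.28 = 3550 m.

3550 m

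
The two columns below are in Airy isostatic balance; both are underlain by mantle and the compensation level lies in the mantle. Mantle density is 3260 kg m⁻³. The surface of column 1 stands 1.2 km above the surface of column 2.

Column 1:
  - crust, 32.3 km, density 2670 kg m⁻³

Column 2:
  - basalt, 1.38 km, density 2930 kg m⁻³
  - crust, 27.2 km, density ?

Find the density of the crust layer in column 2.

Take the compensation level at the base of the deeper column (depth z_c below the surface of column 1) and equate Σ ρ_i t_i down to z_c; mantle fills any gap and the z_c terms cancel.
Column 1: 32.3×2670 + (z_c − 32.3)×3260
Column 2: 1.2×0 + 1.38×2930 + 27.2×ρ + (z_c − 1.2 − 28.58)×3260
The z_c×3260 term appears on both sides and cancels. Collect the known terms of each column as K = Σ(ρt)_known − 3260 × (depth of known layers): K_1 = 86241 − 3260×32.3 = −19057; K_2 = 4043.4 − 3260×(1.2 + 28.58) = −93039.4.
Balance: K_1 = K_2 + 27.2×ρ, so ρ = (K_1 − K_2)/27.2 = 73982.4/27.2 = 2720 kg m⁻³.

2720 kg m⁻³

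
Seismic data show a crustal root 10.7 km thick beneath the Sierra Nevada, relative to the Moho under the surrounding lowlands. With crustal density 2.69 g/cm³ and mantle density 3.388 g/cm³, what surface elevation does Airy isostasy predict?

2.78 km

By Archimedes' principle applied to the lithosphere: ρ_c h = (ρ_m − ρ_c) r.
h = r (ρ_m − ρ_c) / ρ_c = 10.7 km × (3.388 − 2.69) / 2.69 = 2.78 km.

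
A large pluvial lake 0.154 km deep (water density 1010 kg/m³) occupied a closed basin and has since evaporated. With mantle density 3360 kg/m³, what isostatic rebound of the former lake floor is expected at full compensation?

0.0463 km

u = d ρ_w/ρ_m = 0.154 km × 1010/3360 = 0.0463 km.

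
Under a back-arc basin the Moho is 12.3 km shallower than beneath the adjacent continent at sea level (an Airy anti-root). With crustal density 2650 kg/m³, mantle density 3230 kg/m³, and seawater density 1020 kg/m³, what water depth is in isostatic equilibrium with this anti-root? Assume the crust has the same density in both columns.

4.38 km

Replacing a thickness d of crust by seawater at the top must be balanced by replacing crust with mantle at the base: d (ρ_c − ρ_w) = a (ρ_m − ρ_c).
d = a (ρ_m − ρ_c)/(ρ_c − ρ_w) = 12.3 km × 580/1630 = 4.38 km.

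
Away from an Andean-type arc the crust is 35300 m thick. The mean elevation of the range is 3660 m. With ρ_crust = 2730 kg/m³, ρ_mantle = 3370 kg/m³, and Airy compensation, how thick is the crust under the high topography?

54600 m

Root depth r = h ρ_c / (ρ_m − ρ_c) = 3660 m × 2730 / 640 = 15610 m.
Total thickness = T + h + r = 35300 m + 3660 m + 15610 m = 54600 m.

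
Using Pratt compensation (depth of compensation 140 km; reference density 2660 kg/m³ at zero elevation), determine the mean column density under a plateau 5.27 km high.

2560 kg/m³

Pratt balance: ρ_ref D = ρ (D + h).
ρ = ρ_ref D/(D + h) = 2660 × 140 km/(140 km + 5.27 km) = 2560 kg/m³.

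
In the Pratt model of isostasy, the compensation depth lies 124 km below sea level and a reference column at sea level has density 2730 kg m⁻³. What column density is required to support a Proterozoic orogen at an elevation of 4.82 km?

2630 kg m⁻³

Pratt balance: ρ_ref D = ρ (D + h).
ρ = ρ_ref D/(D + h) = 2730 × 124 km/(124 km + 4.82 km) = 2630 kg m⁻³.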